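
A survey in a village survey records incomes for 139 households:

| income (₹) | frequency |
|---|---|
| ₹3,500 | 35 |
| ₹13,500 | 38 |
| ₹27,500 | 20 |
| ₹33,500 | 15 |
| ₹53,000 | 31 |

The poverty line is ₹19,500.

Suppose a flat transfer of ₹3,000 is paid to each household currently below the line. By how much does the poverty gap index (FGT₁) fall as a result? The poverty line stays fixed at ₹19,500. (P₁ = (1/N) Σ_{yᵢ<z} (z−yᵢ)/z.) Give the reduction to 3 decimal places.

Before: below the line — 35×₹3,500, 38×₹13,500; poverty gap index (FGT₁) = 0.29072.
After the ₹3,000 transfer: below the line — 35×₹6,500, 38×₹16,500; poverty gap index (FGT₁) = 0.20992.
Reduction = 0.29072 − 0.20992 = 0.081.

0.081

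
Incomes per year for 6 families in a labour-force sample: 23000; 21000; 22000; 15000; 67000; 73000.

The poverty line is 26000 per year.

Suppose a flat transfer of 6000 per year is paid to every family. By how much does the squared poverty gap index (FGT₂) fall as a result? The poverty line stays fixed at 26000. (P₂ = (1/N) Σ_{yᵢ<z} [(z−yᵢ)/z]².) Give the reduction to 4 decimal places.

Before: below the line — 15000, 21000, 22000, 23000; squared poverty gap index (FGT₂) = 0.042160.
After the 6000 transfer: below the line — 21000; squared poverty gap index (FGT₂) = 0.006164.
Reduction = 0.042160 − 0.006164 = 0.0360.

0.0360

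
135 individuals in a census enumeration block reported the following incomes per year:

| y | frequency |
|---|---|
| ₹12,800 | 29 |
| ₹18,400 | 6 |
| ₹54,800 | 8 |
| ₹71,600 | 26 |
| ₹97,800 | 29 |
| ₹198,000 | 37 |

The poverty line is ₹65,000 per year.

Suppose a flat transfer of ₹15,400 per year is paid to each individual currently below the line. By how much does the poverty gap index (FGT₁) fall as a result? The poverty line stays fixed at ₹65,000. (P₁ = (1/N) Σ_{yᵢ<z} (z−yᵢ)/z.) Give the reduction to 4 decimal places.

0.0707

Before: below the line — 29×₹12,800, 6×₹18,400, 8×₹54,800; poverty gap index (FGT₁) = 0.213675.
After the ₹15,400 transfer: below the line — 29×₹28,200, 6×₹33,800; poverty gap index (FGT₁) = 0.142952.
Reduction = 0.213675 − 0.142952 = 0.0707.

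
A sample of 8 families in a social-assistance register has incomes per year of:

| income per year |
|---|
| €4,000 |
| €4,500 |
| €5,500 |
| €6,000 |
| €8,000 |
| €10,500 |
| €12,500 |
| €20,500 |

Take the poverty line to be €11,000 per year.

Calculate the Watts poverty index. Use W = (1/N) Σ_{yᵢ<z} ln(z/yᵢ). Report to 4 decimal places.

0.4462

Below z: €4,000, €4,500, €5,500, €6,000, €8,000, €10,500 (q = 6 of N = 8).
Log shortfalls: ln(11000/4000) = 1.0116; ln(11000/4500) = 0.8938; ln(11000/5500) = 0.6931; ln(11000/6000) = 0.6061; ln(11000/8000) = 0.3185; ln(11000/10500) = 0.0465.
W = 3.569676 / 8 = 0.4462.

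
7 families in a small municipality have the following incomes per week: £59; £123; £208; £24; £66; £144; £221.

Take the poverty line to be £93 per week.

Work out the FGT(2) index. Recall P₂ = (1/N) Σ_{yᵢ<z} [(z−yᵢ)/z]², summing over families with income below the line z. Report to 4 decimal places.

Below z: £24, £59, £66 (q = 3 of N = 7).
Shortfall ratios: (93−24)/93 = 0.7419; (93−59)/93 = 0.3656; (93−66)/93 = 0.2903.
Squared: 0.5505; 0.1337; 0.0843.
Sum = 0.768413; P₂ = 0.768413 / 7 = 0.1098.

0.1098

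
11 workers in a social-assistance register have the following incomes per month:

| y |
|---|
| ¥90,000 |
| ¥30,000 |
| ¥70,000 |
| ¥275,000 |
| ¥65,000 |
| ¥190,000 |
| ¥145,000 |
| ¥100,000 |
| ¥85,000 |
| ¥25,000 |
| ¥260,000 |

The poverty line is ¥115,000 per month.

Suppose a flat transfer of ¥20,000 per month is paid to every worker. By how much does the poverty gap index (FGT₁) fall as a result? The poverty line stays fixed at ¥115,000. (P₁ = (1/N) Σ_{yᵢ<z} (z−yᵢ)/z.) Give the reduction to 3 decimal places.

Before: below the line — ¥25,000, ¥30,000, ¥65,000, ¥70,000, ¥85,000, ¥90,000, ¥100,000; poverty gap index (FGT₁) = 0.26877.
After the ¥20,000 transfer: below the line — ¥45,000, ¥50,000, ¥85,000, ¥90,000, ¥105,000, ¥110,000; poverty gap index (FGT₁) = 0.16206.
Reduction = 0.26877 − 0.16206 = 0.107.

0.107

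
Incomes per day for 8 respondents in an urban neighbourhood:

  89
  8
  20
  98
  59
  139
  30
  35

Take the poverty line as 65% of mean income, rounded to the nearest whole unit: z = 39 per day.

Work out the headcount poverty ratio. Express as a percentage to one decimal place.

4 of the 8 respondents have income below 39.
H = 4/8 = 50.0%.

50.0%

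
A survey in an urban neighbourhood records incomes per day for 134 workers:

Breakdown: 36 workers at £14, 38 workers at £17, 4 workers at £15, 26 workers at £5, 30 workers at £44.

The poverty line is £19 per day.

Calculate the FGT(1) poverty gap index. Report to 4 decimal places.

0.2498

Below the line: 26×£5, 36×£14, 4×£15, 38×£17 (q = 104 of N = 134).
Normalized shortfalls: (19−5)/19 = 0.7368 (×26); (19−14)/19 = 0.2632 (×36); (19−15)/19 = 0.2105 (×4); (19−17)/19 = 0.1053 (×38).
Sum of shortfalls = 33.473684; P₁ averages over all N: 33.473684 / 134 = 0.2498.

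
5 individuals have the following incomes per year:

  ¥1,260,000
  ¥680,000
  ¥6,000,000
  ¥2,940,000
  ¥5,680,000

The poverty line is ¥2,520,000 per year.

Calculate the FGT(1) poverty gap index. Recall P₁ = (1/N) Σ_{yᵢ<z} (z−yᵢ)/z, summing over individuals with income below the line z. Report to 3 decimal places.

0.246

Incomes under z: ¥680,000, ¥1,260,000 (q = 2 of N = 5).
Gap ratios (z−y)/z: (2520000−680000)/2520000 = 0.7302; (2520000−1260000)/2520000 = 0.5000.
Σ = 1.230159. Dividing by the full population N = 5 gives P₁ = 0.246.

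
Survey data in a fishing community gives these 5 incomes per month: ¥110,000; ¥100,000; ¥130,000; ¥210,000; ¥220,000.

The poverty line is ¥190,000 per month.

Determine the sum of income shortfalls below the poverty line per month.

¥230,000

Below z: ¥100,000, ¥110,000, ¥130,000 (q = 3 of N = 5).
Individual gaps: 190000−100000 = 90000; 190000−110000 = 80000; 190000−130000 = 60000.
Aggregate gap = ¥230,000.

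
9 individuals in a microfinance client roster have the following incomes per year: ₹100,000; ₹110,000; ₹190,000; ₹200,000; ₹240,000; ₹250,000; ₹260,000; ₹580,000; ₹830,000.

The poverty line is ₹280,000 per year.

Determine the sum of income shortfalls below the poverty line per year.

₹610,000

Below the line: ₹100,000, ₹110,000, ₹190,000, ₹200,000, ₹240,000, ₹250,000, ₹260,000 (q = 7 of N = 9).
Individual gaps: 280000−100000 = 180000; 280000−110000 = 170000; 280000−190000 = 90000; 280000−200000 = 80000; 280000−240000 = 40000; 280000−250000 = 30000; 280000−260000 = 20000.
Aggregate gap = ₹610,000.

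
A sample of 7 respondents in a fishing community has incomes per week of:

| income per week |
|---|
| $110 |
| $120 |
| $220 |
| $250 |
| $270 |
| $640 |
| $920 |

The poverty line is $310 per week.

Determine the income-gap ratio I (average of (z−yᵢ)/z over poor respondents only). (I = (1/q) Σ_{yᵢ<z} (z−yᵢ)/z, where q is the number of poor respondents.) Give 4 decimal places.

0.3742

Poor units: $110, $120, $220, $250, $270 (q = 5 of N = 7).
Relative gaps: 0.6452, 0.6129, 0.2903, 0.1935, 0.1290; sum = 1.870968.
I averages over the q = 5 poor units only: 1.870968 / 5 = 0.3742.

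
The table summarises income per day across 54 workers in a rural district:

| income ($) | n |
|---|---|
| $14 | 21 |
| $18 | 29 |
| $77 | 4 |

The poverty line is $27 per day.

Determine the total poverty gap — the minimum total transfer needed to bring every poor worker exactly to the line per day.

$534

Poor units: 21×$14, 29×$18 (q = 50 of N = 54).
Individual gaps: 21×(27−14) = 273; 29×(27−18) = 261.
Aggregate gap = $534.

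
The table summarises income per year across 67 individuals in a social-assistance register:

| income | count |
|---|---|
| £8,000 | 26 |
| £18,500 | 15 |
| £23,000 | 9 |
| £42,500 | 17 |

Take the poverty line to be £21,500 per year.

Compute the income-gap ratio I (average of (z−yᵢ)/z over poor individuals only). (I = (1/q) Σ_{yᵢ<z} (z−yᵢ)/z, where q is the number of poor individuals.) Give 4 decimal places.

Poor units: 26×£8,000, 15×£18,500 (q = 41 of N = 67).
Relative gaps: 0.6279 (×26), 0.1395 (×15); sum = 18.418605.
I averages over the q = 41 poor units only: 18.418605 / 41 = 0.4492.

0.4492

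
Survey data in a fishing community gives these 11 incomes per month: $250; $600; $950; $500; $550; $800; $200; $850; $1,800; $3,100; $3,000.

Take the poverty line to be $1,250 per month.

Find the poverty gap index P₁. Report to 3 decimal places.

Below the line: $200, $250, $500, $550, $600, $800, $850, $950 (q = 8 of N = 11).
Gap ratios (z−y)/z: (1250−200)/1250 = 0.8400; (1250−250)/1250 = 0.8000; (1250−500)/1250 = 0.6000; (1250−550)/1250 = 0.5600; (1250−600)/1250 = 0.5200; (1250−800)/1250 = 0.3600; (1250−850)/1250 = 0.3200; (1250−950)/1250 = 0.2400.
Σ = 4.240000. Dividing by the full population N = 11 gives P₁ = 0.385.

0.385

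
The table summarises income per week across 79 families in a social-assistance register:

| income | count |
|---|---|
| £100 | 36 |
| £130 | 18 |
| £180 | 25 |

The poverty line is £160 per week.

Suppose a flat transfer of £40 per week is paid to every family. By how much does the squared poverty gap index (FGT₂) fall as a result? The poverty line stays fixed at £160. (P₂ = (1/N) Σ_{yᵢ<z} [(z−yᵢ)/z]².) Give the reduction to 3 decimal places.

0.065

Before: below the line — 36×£100, 18×£130; squared poverty gap index (FGT₂) = 0.07209.
After the £40 transfer: below the line — 36×£140; squared poverty gap index (FGT₂) = 0.00712.
Reduction = 0.07209 − 0.00712 = 0.065.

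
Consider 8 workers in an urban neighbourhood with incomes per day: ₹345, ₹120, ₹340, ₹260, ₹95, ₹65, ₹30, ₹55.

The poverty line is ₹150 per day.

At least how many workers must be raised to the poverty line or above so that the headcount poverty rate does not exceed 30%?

Currently q = 5 of N = 8 are below the line (H = 0.625).
A headcount ratio of at most 30% allows at most ⌊0.30 × 8⌋ = 2 poor workers.
So at least 5 − 2 = 3 must be lifted.

3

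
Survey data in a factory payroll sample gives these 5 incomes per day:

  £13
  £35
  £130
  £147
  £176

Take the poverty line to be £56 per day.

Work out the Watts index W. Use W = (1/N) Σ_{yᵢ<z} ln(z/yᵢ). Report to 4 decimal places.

0.3861

Incomes under z: £13, £35 (q = 2 of N = 5).
Log gaps: ln(56/13) = 1.4604; ln(56/35) = 0.4700.
W = 1.930406 / 5 = 0.3861.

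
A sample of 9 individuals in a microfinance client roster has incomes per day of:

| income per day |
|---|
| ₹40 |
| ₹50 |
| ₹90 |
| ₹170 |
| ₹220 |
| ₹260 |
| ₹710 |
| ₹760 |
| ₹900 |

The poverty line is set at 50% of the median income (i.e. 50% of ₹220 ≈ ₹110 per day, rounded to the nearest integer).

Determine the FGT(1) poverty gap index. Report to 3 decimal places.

0.152

Incomes under z: ₹40, ₹50, ₹90 (q = 3 of N = 9).
Relative gaps: (110−40)/110 = 0.6364; (110−50)/110 = 0.5455; (110−90)/110 = 0.1818.
Σ = 1.363636. Dividing by the full population N = 9 gives P₁ = 0.152.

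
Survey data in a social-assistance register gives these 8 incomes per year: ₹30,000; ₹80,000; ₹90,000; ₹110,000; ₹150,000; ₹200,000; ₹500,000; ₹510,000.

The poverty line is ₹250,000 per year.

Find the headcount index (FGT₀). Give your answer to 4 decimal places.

6 of the 8 households have income below ₹250,000.
H = 6/8 = 0.7500.

0.7500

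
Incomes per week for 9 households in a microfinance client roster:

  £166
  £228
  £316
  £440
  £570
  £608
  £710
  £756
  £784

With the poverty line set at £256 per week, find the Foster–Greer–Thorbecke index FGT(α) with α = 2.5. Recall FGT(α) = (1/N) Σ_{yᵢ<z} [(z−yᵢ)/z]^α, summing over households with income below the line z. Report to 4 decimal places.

Incomes under z: £166, £228 (q = 2 of N = 9).
Normalized shortfalls: (256−166)/256 = 0.3516; (256−228)/256 = 0.1094.
Raised to α = 2.5: 0.07328; 0.00396.
Sum = 0.077240; FGT(2.5) = 0.077240 / 9 = 0.0086.

0.0086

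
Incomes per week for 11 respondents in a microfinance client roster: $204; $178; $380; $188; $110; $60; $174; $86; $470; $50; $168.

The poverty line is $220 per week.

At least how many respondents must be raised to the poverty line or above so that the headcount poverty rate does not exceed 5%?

9

Currently q = 9 of N = 11 are below the line (H = 0.818).
A headcount ratio of at most 5% allows at most ⌊0.05 × 11⌋ = 0 poor respondents.
So at least 9 − 0 = 9 must be lifted.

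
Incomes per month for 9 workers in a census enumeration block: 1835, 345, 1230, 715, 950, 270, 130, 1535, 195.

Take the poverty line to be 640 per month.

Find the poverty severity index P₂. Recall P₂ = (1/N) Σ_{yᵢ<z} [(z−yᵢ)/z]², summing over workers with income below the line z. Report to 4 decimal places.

Below the line: 130, 195, 270, 345 (q = 4 of N = 9).
Relative gaps: (640−130)/640 = 0.7969; (640−195)/640 = 0.6953; (640−270)/640 = 0.5781; (640−345)/640 = 0.4609.
Squared: 0.6350; 0.4835; 0.3342; 0.2125.
Sum = 1.665161; P₂ = 1.665161 / 9 = 0.1850.

0.1850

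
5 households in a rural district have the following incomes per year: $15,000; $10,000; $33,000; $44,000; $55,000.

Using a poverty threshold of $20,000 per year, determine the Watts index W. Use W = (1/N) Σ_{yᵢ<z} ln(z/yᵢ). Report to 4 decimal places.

0.1962

Poor units: $10,000, $15,000 (q = 2 of N = 5).
ln(z/y) terms: ln(20000/10000) = 0.6931; ln(20000/15000) = 0.2877.
W = 0.980829 / 5 = 0.1962.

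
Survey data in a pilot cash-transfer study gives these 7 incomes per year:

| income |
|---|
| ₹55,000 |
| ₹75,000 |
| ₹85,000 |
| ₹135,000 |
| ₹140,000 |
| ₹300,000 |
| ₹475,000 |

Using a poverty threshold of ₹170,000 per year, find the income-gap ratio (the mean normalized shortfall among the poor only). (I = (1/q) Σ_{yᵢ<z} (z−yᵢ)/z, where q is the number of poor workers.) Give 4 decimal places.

0.4235

Below the line: ₹55,000, ₹75,000, ₹85,000, ₹135,000, ₹140,000 (q = 5 of N = 7).
Relative gaps: 0.6765, 0.5588, 0.5000, 0.2059, 0.1765; sum = 2.117647.
The income-gap ratio divides by q (the poor only): 2.117647 / 5 = 0.4235.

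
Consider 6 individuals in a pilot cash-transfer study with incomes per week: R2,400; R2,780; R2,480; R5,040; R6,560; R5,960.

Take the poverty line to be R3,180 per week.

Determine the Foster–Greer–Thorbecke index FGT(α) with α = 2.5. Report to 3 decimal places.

0.010

Below the line: R2,400, R2,480, R2,780 (q = 3 of N = 6).
Relative gaps: (3180−2400)/3180 = 0.2453; (3180−2480)/3180 = 0.2201; (3180−2780)/3180 = 0.1258.
Raised to α = 2.5: 0.02980; 0.02273; 0.00561.
Sum = 0.058142; FGT(2.5) = 0.058142 / 6 = 0.010.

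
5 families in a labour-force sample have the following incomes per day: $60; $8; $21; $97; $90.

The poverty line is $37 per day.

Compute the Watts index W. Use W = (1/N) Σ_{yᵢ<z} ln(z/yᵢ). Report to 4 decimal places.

Below the line: $8, $21 (q = 2 of N = 5).
ln(z/y) terms: ln(37/8) = 1.5315; ln(37/21) = 0.5664.
W = 2.097872 / 5 = 0.4196.

0.4196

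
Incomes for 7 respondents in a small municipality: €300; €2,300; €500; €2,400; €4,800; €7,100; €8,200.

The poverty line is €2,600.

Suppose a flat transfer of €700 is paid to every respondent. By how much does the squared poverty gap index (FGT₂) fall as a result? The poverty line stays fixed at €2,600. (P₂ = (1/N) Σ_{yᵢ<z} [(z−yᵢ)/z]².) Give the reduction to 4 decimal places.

0.1122

Before: below the line — €300, €500, €2,300, €2,400; squared poverty gap index (FGT₂) = 0.207735.
After the €700 transfer: below the line — €1,000, €1,200; squared poverty gap index (FGT₂) = 0.095520.
Reduction = 0.207735 − 0.095520 = 0.1122.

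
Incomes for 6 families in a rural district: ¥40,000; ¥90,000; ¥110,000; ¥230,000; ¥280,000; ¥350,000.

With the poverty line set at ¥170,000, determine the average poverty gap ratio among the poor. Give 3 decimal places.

Poor units: ¥40,000, ¥90,000, ¥110,000 (q = 3 of N = 6).
Shortfall ratios (z−y)/z: 0.7647, 0.4706, 0.3529; sum = 1.588235.
The income-gap ratio divides by q (the poor only): 1.588235 / 3 = 0.529.

0.529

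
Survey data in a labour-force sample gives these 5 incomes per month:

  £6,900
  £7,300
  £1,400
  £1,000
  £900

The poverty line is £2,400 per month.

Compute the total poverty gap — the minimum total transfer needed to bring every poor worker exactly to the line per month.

£3,900

Incomes under z: £900, £1,000, £1,400 (q = 3 of N = 5).
Individual gaps: 2400−900 = 1500; 2400−1000 = 1400; 2400−1400 = 1000.
Aggregate gap = £3,900.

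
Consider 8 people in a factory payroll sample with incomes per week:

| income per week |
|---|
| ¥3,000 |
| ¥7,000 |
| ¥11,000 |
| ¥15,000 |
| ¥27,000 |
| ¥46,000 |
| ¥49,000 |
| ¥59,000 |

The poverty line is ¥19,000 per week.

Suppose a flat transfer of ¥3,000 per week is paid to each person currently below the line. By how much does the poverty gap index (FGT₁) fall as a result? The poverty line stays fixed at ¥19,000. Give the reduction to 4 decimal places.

Before: below the line — ¥3,000, ¥7,000, ¥11,000, ¥15,000; poverty gap index (FGT₁) = 0.263158.
After the ¥3,000 transfer: below the line — ¥6,000, ¥10,000, ¥14,000, ¥18,000; poverty gap index (FGT₁) = 0.184211.
Reduction = 0.263158 − 0.184211 = 0.0789.

0.0789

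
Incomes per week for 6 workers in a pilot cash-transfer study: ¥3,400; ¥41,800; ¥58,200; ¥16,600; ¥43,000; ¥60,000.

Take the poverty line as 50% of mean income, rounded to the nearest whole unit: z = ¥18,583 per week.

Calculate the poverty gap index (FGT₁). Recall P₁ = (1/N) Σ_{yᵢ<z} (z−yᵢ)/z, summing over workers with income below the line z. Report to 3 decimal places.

0.154

Incomes under z: ¥3,400, ¥16,600 (q = 2 of N = 6).
Shortfall ratios: (18583−3400)/18583 = 0.8170; (18583−16600)/18583 = 0.1067.
Sum of shortfalls = 0.923748; P₁ averages over all N: 0.923748 / 6 = 0.154.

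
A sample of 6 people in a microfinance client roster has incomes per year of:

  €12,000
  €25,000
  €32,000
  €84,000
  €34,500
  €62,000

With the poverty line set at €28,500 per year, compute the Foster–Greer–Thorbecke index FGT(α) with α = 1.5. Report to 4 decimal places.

Below the line: €12,000, €25,000 (q = 2 of N = 6).
Gap ratios (z−y)/z: (28500−12000)/28500 = 0.5789; (28500−25000)/28500 = 0.1228.
Raised to α = 1.5: 0.44051; 0.04304.
Sum = 0.483549; FGT(1.5) = 0.483549 / 6 = 0.0806.

0.0806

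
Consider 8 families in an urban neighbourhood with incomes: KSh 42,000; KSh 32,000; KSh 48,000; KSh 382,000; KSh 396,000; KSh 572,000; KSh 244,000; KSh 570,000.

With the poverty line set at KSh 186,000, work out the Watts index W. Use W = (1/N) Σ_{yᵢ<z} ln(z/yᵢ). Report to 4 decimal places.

0.5753

Poor units: KSh 32,000, KSh 42,000, KSh 48,000 (q = 3 of N = 8).
Log shortfalls: ln(186000/32000) = 1.7600; ln(186000/42000) = 1.4881; ln(186000/48000) = 1.3545.
W = 4.602633 / 8 = 0.5753.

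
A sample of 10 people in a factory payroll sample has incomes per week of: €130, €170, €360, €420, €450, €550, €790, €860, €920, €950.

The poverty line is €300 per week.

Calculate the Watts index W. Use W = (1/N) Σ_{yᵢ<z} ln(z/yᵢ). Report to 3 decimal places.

Below z: €130, €170 (q = 2 of N = 10).
Log gaps: ln(300/130) = 0.8362; ln(300/170) = 0.5680.
W = 1.404232 / 10 = 0.140.

0.140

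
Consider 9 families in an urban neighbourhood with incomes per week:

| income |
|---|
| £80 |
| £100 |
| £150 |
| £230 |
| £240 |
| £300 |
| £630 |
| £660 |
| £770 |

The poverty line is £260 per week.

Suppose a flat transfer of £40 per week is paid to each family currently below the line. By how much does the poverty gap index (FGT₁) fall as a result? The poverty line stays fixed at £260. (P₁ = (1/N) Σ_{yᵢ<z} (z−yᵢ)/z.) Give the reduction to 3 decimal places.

0.073

Before: below the line — £80, £100, £150, £230, £240; poverty gap index (FGT₁) = 0.21368.
After the £40 transfer: below the line — £120, £140, £190; poverty gap index (FGT₁) = 0.14103.
Reduction = 0.21368 − 0.14103 = 0.073.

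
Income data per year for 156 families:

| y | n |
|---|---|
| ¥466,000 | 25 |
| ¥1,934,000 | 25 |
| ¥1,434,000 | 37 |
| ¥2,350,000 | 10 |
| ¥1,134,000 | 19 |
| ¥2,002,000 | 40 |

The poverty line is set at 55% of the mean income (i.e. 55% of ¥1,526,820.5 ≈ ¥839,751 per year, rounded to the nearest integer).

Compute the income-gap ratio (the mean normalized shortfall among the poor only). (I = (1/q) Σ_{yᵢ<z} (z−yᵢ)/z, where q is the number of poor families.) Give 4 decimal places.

Poor units: 25×¥466,000 (q = 25 of N = 156).
Shortfall ratios (z−y)/z: 0.4451 (×25); sum = 11.126840.
The income-gap ratio divides by q (the poor only): 11.126840 / 25 = 0.4451.

0.4451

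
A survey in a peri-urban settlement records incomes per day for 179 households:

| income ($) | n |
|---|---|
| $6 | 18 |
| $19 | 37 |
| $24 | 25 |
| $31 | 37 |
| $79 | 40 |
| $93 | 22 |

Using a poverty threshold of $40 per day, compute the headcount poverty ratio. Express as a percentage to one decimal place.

117 of the 179 households have income below $40.
H = 117/179 = 65.4%.

65.4%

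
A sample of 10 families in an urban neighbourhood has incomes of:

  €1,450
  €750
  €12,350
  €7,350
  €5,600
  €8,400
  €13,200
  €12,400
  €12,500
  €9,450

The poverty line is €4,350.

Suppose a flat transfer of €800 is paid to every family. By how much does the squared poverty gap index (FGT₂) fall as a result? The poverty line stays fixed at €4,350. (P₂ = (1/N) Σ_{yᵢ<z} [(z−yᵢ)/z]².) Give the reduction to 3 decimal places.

0.048

Before: below the line — €750, €1,450; squared poverty gap index (FGT₂) = 0.11293.
After the €800 transfer: below the line — €1,550, €2,250; squared poverty gap index (FGT₂) = 0.06474.
Reduction = 0.11293 − 0.06474 = 0.048.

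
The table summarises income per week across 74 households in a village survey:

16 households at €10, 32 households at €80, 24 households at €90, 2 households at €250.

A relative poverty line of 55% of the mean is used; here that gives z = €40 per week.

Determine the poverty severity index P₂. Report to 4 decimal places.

Below z: 16×€10 (q = 16 of N = 74).
Gap ratios (z−y)/z: (40−10)/40 = 0.7500 (×16).
Squared: 0.5625 (×16).
Sum = 9.000000; P₂ = 9.000000 / 74 = 0.1216.

0.1216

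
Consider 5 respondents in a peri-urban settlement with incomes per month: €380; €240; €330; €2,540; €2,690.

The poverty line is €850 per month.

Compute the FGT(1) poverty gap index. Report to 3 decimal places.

0.376

Incomes under z: €240, €330, €380 (q = 3 of N = 5).
Gap ratios (z−y)/z: (850−240)/850 = 0.7176; (850−330)/850 = 0.6118; (850−380)/850 = 0.5529.
Σ = 1.882353. Dividing by the full population N = 5 gives P₁ = 0.376.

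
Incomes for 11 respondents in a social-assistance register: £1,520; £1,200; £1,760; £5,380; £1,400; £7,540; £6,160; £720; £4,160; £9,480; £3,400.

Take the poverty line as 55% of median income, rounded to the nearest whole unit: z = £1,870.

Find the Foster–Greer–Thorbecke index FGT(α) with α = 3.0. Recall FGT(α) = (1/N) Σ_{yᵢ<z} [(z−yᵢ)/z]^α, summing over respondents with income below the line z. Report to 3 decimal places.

0.027

Poor units: £720, £1,200, £1,400, £1,520, £1,760 (q = 5 of N = 11).
Relative gaps: (1870−720)/1870 = 0.6150; (1870−1200)/1870 = 0.3583; (1870−1400)/1870 = 0.2513; (1870−1520)/1870 = 0.1872; (1870−1760)/1870 = 0.0588.
Raised to α = 3.0: 0.23258; 0.04599; 0.01588; 0.00656; 0.00020.
Sum = 0.301209; FGT(3.0) = 0.301209 / 11 = 0.027.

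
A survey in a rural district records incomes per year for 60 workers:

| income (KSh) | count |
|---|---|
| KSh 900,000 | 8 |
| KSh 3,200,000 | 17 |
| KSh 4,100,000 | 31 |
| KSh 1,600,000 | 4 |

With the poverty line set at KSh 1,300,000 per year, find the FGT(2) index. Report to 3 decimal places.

0.013

Incomes under z: 8×KSh 900,000 (q = 8 of N = 60).
Normalized shortfalls: (1300000−900000)/1300000 = 0.3077 (×8).
Squared: 0.0947 (×8).
Sum = 0.757396; P₂ = 0.757396 / 60 = 0.013.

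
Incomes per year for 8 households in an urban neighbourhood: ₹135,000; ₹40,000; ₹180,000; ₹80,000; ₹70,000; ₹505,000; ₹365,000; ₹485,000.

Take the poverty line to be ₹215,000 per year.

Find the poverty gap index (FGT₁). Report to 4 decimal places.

0.3314

Incomes under z: ₹40,000, ₹70,000, ₹80,000, ₹135,000, ₹180,000 (q = 5 of N = 8).
Shortfall ratios: (215000−40000)/215000 = 0.8140; (215000−70000)/215000 = 0.6744; (215000−80000)/215000 = 0.6279; (215000−135000)/215000 = 0.3721; (215000−180000)/215000 = 0.1628.
Σ = 2.651163. Dividing by the full population N = 8 gives P₁ = 0.3314.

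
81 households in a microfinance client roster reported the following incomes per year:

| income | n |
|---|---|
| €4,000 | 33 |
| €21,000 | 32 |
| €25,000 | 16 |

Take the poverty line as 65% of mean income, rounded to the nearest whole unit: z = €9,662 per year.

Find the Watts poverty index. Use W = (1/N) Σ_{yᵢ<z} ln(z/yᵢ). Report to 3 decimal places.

0.359

Poor units: 33×€4,000 (q = 33 of N = 81).
Log gaps: ln(9662/4000) = 0.8819 (×33).
W = 29.102908 / 81 = 0.359.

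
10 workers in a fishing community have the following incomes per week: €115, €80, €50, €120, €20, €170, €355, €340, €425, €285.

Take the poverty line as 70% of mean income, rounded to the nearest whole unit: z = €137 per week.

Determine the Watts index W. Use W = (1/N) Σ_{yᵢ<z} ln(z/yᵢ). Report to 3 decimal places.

0.378

Poor units: €20, €50, €80, €115, €120 (q = 5 of N = 10).
Log shortfalls: ln(137/20) = 1.9242; ln(137/50) = 1.0080; ln(137/80) = 0.5380; ln(137/115) = 0.1750; ln(137/120) = 0.1325.
W = 3.777699 / 10 = 0.378.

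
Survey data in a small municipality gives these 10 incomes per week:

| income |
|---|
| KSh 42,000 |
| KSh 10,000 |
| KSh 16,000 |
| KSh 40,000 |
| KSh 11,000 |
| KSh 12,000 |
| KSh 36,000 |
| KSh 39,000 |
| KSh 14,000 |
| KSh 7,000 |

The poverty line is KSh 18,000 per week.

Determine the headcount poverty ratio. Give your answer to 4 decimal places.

6 of the 10 people have income below KSh 18,000.
H = 6/10 = 0.6000.

0.6000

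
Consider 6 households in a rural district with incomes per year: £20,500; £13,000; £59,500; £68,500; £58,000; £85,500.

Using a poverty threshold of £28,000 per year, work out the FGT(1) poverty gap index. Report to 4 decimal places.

0.1339

Below z: £13,000, £20,500 (q = 2 of N = 6).
Shortfall ratios: (28000−13000)/28000 = 0.5357; (28000−20500)/28000 = 0.2679.
Sum of shortfalls = 0.803571; P₁ averages over all N: 0.803571 / 6 = 0.1339.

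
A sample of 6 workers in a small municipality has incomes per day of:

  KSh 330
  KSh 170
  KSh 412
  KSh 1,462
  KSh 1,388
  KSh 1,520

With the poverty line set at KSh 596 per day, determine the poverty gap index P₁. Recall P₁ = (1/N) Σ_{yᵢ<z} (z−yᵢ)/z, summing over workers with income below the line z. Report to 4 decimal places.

Poor units: KSh 170, KSh 330, KSh 412 (q = 3 of N = 6).
Relative gaps: (596−170)/596 = 0.7148; (596−330)/596 = 0.4463; (596−412)/596 = 0.3087.
Σ = 1.469799. Dividing by the full population N = 6 gives P₁ = 0.2450.

0.2450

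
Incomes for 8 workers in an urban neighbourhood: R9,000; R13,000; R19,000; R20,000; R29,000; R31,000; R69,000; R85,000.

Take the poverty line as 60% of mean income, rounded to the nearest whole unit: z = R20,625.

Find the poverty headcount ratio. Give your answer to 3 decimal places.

4 of the 8 workers have income below R20,625.
H = 4/8 = 0.500.

0.500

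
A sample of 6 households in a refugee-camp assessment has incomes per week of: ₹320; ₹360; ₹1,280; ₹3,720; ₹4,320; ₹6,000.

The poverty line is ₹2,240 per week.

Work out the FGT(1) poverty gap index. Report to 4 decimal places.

Poor units: ₹320, ₹360, ₹1,280 (q = 3 of N = 6).
Normalized shortfalls: (2240−320)/2240 = 0.8571; (2240−360)/2240 = 0.8393; (2240−1280)/2240 = 0.4286.
Sum of shortfalls = 2.125000; P₁ averages over all N: 2.125000 / 6 = 0.3542.

0.3542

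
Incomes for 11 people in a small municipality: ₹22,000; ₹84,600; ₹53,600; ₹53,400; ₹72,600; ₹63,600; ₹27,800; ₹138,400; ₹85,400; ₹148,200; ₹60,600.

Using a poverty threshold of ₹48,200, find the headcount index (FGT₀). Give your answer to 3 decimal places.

2 of the 11 people have income below ₹48,200.
H = 2/11 = 0.182.

0.182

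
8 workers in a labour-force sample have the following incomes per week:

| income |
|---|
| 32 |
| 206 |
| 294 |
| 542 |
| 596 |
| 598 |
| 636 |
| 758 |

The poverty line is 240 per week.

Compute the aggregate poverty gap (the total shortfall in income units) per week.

Poor units: 32, 206 (q = 2 of N = 8).
Individual gaps: 240−32 = 208; 240−206 = 34.
Aggregate gap = 242.

242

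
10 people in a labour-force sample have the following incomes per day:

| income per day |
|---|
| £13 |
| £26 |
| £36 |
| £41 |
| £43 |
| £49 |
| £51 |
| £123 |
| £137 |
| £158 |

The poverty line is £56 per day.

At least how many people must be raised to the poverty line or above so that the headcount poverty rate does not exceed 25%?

7 of the 10 people are poor, so H = 7/10 = 0.700.
A headcount ratio of at most 25% allows at most ⌊0.25 × 10⌋ = 2 poor people.
So at least 7 − 2 = 5 must be lifted.

5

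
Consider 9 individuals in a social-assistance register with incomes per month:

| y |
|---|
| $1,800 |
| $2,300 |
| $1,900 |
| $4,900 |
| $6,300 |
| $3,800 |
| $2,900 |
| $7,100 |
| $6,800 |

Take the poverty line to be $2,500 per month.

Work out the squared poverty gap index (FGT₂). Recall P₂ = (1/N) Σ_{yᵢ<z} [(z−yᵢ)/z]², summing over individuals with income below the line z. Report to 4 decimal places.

Poor units: $1,800, $1,900, $2,300 (q = 3 of N = 9).
Normalized shortfalls: (2500−1800)/2500 = 0.2800; (2500−1900)/2500 = 0.2400; (2500−2300)/2500 = 0.0800.
Squared: 0.0784; 0.0576; 0.0064.
Sum = 0.142400; P₂ = 0.142400 / 9 = 0.0158.

0.0158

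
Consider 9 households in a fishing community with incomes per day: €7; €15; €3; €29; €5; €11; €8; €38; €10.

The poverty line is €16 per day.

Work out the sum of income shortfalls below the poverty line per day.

Below z: €3, €5, €7, €8, €10, €11, €15 (q = 7 of N = 9).
Individual gaps: 16−3 = 13; 16−5 = 11; 16−7 = 9; 16−8 = 8; 16−10 = 6; 16−11 = 5; 16−15 = 1.
Aggregate gap = €53.

€53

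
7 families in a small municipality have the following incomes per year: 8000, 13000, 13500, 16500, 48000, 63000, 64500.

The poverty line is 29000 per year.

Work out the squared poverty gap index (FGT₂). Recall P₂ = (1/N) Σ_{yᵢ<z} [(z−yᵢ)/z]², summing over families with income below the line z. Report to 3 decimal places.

0.186

Incomes under z: 8000, 13000, 13500, 16500 (q = 4 of N = 7).
Shortfall ratios: (29000−8000)/29000 = 0.7241; (29000−13000)/29000 = 0.5517; (29000−13500)/29000 = 0.5345; (29000−16500)/29000 = 0.4310.
Squared: 0.5244; 0.3044; 0.2857; 0.1858.
Sum = 1.300238; P₂ = 1.300238 / 7 = 0.186.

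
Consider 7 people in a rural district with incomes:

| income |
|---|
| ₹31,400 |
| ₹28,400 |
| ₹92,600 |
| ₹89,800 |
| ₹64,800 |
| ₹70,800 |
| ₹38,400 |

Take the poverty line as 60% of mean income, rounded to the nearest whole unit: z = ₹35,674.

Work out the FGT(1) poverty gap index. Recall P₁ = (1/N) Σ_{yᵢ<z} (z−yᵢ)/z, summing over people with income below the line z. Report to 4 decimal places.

Below the line: ₹28,400, ₹31,400 (q = 2 of N = 7).
Normalized shortfalls: (35674−28400)/35674 = 0.2039; (35674−31400)/35674 = 0.1198.
Σ = 0.323709. Dividing by the full population N = 7 gives P₁ = 0.0462.

0.0462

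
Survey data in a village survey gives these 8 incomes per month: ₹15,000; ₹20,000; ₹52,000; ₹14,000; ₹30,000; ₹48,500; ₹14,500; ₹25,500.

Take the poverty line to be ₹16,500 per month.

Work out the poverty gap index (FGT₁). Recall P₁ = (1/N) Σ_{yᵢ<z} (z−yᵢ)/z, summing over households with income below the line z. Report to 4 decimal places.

Poor units: ₹14,000, ₹14,500, ₹15,000 (q = 3 of N = 8).
Shortfall ratios: (16500−14000)/16500 = 0.1515; (16500−14500)/16500 = 0.1212; (16500−15000)/16500 = 0.0909.
Σ = 0.363636. Dividing by the full population N = 8 gives P₁ = 0.0455.

0.0455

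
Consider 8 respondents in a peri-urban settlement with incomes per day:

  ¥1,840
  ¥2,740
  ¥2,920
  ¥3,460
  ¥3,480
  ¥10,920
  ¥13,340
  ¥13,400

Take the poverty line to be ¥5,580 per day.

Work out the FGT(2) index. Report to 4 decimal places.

Below z: ¥1,840, ¥2,740, ¥2,920, ¥3,460, ¥3,480 (q = 5 of N = 8).
Shortfall ratios: (5580−1840)/5580 = 0.6703; (5580−2740)/5580 = 0.5090; (5580−2920)/5580 = 0.4767; (5580−3460)/5580 = 0.3799; (5580−3480)/5580 = 0.3763.
Squared: 0.4492; 0.2590; 0.2272; 0.1443; 0.1416.
Sum = 1.221503; P₂ = 1.221503 / 8 = 0.1527.

0.1527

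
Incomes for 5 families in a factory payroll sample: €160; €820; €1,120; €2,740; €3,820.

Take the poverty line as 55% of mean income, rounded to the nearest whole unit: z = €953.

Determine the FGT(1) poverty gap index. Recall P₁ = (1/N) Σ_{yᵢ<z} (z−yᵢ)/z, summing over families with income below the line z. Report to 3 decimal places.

Below the line: €160, €820 (q = 2 of N = 5).
Normalized shortfalls: (953−160)/953 = 0.8321; (953−820)/953 = 0.1396.
Σ = 0.971668. Dividing by the full population N = 5 gives P₁ = 0.194.

0.194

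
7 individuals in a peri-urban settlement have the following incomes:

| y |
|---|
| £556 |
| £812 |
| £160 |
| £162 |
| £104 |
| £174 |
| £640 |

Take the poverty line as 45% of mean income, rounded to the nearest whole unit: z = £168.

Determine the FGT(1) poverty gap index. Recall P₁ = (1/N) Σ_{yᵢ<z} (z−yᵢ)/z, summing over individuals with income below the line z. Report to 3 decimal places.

0.066

Incomes under z: £104, £160, £162 (q = 3 of N = 7).
Relative gaps: (168−104)/168 = 0.3810; (168−160)/168 = 0.0476; (168−162)/168 = 0.0357.
Σ = 0.464286. Dividing by the full population N = 7 gives P₁ = 0.066.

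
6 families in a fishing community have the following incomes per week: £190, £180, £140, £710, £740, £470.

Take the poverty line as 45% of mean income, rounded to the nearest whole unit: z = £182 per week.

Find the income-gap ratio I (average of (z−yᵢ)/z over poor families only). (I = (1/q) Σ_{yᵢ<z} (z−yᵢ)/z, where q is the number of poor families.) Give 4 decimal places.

0.1209

Below z: £140, £180 (q = 2 of N = 6).
Shortfall ratios (z−y)/z: 0.2308, 0.0110; sum = 0.241758.
I averages over the q = 2 poor units only: 0.241758 / 2 = 0.1209.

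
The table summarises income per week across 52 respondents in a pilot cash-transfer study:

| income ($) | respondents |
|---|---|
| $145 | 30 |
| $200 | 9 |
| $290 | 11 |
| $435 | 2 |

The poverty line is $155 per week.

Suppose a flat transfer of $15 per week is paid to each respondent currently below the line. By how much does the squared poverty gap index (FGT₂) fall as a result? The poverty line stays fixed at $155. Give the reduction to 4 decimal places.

0.0024

Before: below the line — 30×$145; squared poverty gap index (FGT₂) = 0.002401.
After the $15 transfer: below the line — none; squared poverty gap index (FGT₂) = 0.000000.
Reduction = 0.002401 − 0.000000 = 0.0024.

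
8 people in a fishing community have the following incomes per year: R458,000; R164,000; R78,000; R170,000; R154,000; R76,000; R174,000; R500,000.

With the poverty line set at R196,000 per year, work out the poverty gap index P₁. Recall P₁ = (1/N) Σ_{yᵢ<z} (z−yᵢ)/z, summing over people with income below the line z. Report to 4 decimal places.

0.2296

Poor units: R76,000, R78,000, R154,000, R164,000, R170,000, R174,000 (q = 6 of N = 8).
Shortfall ratios: (196000−76000)/196000 = 0.6122; (196000−78000)/196000 = 0.6020; (196000−154000)/196000 = 0.2143; (196000−164000)/196000 = 0.1633; (196000−170000)/196000 = 0.1327; (196000−174000)/196000 = 0.1122.
Sum of shortfalls = 1.836735; P₁ averages over all N: 1.836735 / 8 = 0.2296.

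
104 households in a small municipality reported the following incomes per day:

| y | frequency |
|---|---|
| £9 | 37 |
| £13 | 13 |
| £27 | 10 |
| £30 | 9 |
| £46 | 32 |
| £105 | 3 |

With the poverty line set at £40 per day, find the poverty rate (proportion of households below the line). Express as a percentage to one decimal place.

69 of the 104 households have income below £40.
H = 69/104 = 66.3%.

66.3%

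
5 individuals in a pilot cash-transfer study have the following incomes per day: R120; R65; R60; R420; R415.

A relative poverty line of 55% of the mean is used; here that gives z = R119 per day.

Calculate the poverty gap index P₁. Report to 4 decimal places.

0.1899

Below z: R60, R65 (q = 2 of N = 5).
Relative gaps: (119−60)/119 = 0.4958; (119−65)/119 = 0.4538.
Sum of shortfalls = 0.949580; P₁ averages over all N: 0.949580 / 5 = 0.1899.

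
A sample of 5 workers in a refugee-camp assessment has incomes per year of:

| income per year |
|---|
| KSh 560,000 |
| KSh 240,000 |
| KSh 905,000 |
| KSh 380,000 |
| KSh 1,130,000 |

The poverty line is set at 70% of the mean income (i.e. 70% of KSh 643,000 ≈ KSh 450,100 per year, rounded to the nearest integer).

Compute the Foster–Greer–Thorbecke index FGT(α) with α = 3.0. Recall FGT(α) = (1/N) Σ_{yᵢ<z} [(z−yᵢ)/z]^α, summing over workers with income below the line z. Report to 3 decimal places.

0.021

Below z: KSh 240,000, KSh 380,000 (q = 2 of N = 5).
Gap ratios (z−y)/z: (450100−240000)/450100 = 0.4668; (450100−380000)/450100 = 0.1557.
Raised to α = 3.0: 0.10171; 0.00378.
Sum = 0.105485; FGT(3.0) = 0.105485 / 5 = 0.021.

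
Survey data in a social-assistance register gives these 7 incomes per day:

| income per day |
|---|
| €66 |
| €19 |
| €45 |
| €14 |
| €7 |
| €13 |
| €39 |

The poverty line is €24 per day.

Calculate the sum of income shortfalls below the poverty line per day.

€43

Below z: €7, €13, €14, €19 (q = 4 of N = 7).
Individual gaps: 24−7 = 17; 24−13 = 11; 24−14 = 10; 24−19 = 5.
Aggregate gap = €43.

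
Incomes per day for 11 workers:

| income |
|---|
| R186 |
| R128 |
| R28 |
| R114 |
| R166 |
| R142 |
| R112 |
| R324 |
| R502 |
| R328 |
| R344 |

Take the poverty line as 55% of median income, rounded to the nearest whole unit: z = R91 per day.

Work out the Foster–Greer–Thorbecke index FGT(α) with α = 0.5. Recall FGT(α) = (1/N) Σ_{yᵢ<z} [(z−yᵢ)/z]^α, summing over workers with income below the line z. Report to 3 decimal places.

0.076

Below z: R28 (q = 1 of N = 11).
Normalized shortfalls: (91−28)/91 = 0.6923.
Raised to α = 0.5: 0.83205.
Sum = 0.832050; FGT(0.5) = 0.832050 / 11 = 0.076.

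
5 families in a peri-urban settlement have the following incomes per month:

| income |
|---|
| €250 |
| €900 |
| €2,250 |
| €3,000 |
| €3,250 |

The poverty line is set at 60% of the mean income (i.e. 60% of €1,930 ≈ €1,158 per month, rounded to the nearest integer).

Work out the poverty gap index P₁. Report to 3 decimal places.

0.201

Below z: €250, €900 (q = 2 of N = 5).
Normalized shortfalls: (1158−250)/1158 = 0.7841; (1158−900)/1158 = 0.2228.
Sum of shortfalls = 1.006908; P₁ averages over all N: 1.006908 / 5 = 0.201.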